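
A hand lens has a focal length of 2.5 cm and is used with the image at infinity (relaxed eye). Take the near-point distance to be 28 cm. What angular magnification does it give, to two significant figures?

11

M = D/f = 28/2.5 = 11.200.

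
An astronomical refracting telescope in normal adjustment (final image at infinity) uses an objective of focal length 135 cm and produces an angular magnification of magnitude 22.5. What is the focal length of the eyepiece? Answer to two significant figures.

|M| = f_obj/f_eye, so f_eye = f_obj/|M| = 135/22.5 = 6.000 cm.

6.0 cm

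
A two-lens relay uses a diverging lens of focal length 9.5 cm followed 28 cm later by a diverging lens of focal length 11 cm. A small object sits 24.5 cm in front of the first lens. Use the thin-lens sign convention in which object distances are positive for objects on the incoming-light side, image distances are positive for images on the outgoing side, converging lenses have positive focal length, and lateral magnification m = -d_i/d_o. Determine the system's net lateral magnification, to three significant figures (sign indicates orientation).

0.0670

Lens 1: 1/d_i1 = 1/f_1 - 1/d_o1 = 1/(-9.5) - 1/24.5 = -0.14608 cm^-1, so d_i1 = -6.846 cm.
m_1 = -(-6.846)/24.5 = 0.2794.
The intermediate image is virtual, 6.846 cm to the left of lens 1, so d_o2 = L - d_i1 = 28 - (-6.846) = 34.846 cm.
Lens 2: 1/d_i2 = 1/f_2 - 1/d_o2 = 1/(-11) - 1/(34.846) = -0.11961 cm^-1, so d_i2 = -8.361 cm.
m_2 = -(-8.361)/(34.846) = 0.2399.
Total m = m_1 x m_2 = (0.2794)(0.2399) = 0.0670.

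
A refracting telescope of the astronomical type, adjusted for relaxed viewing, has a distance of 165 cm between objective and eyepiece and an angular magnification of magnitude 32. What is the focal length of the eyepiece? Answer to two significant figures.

In normal adjustment the tube length equals f_obj + f_eye and |M| = f_obj/f_eye.
So f_obj = 32 f_eye and 32 f_eye + f_eye = 165 cm, giving f_eye = 165/33 = 5.000 cm and f_obj = 160.000 cm.

5.0 cm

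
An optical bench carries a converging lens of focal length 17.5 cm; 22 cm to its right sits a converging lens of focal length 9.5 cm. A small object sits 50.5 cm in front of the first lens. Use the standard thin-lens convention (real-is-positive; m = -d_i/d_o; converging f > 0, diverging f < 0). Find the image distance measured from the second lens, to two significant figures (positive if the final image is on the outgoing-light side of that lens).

3.2 cm

Applying the thin-lens equation to the first lens, 1/17.5 = 1/50.5 + 1/d_i1, which gives d_i1 = 26.780 cm.
Since 26.780 cm > 22 cm, the first image lies past the second lens and serves as a virtual object: d_o2 = L - d_i1 = -4.780 cm.
Applying the thin-lens equation again with f_2 = 9.5 cm and d_o2 = -4.780 cm gives d_i2 = 3.180 cm.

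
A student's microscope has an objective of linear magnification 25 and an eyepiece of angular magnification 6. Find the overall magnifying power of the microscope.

The overall magnification of a compound microscope is the product of the objective and eyepiece magnifications:
M = M_obj x M_eye = 25 x 6 = 150.

150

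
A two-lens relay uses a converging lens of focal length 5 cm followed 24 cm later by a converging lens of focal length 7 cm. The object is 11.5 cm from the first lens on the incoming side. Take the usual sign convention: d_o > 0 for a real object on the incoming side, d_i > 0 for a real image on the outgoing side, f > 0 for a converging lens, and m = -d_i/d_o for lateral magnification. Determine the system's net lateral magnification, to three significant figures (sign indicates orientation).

Applying the thin-lens equation to the first lens, 1/5 = 1/11.5 + 1/d_i1, which gives d_i1 = 8.846 cm.
Its lateral magnification is m_1 = -d_i1/d_o1 = -(8.846)/11.5 = -0.7692.
Object distance for lens 2: d_o2 = 24 - 8.846 = 15.154 cm.
Applying the thin-lens equation again with f_2 = 7 cm and d_o2 = 15.154 cm gives d_i2 = 13.009 cm.
m_2 = -(13.009)/(15.154) = -0.8585.
Total m = m_1 x m_2 = (-0.7692)(-0.8585) = 0.6604.

0.660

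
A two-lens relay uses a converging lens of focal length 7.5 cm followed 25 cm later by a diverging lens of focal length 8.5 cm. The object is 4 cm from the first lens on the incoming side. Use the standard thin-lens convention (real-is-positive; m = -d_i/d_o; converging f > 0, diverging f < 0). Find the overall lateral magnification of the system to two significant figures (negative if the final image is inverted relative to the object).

0.43

First lens: d_i1 = 1/(1/7.5 - 1/4) = -8.571 cm.
m_1 = -(-8.571)/4 = 2.1429.
With d_i1 < 0 the first image is virtual and lies on the object side; the object distance for lens 2 is d_o2 = 25 - (-8.571) = 33.571 cm.
Second lens: d_i2 = 1/(1/(-8.5) - 1/(33.571)) = -6.783 cm.
m_2 = -(-6.783)/(33.571) = 0.2020.
Overall magnification: m = m_1 m_2 = 0.4329.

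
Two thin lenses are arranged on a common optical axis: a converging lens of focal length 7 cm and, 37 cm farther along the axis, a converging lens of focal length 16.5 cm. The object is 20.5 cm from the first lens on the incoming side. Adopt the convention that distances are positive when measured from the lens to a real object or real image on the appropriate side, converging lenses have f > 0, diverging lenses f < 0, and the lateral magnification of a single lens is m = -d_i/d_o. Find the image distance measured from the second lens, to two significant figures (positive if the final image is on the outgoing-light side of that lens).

Applying the thin-lens equation to the first lens, 1/7 = 1/20.5 + 1/d_i1, which gives d_i1 = 10.630 cm.
That image sits 26.370 cm in front of the second lens, so d_o2 = 26.370 cm.
Applying the thin-lens equation again with f_2 = 16.5 cm and d_o2 = 26.370 cm gives d_i2 = 44.083 cm.

44 cm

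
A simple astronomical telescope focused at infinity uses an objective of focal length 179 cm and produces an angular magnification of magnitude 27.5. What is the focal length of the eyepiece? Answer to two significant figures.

6.5 cm

|M| = f_obj/f_eye, so f_eye = f_obj/|M| = 179/27.5 = 6.509 cm.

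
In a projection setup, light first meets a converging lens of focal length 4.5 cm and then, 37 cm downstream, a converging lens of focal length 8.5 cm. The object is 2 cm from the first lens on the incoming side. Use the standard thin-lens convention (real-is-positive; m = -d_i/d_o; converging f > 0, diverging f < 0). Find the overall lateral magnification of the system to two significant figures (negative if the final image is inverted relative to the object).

First lens: d_i1 = 1/(1/4.5 - 1/2) = -3.600 cm.
m_1 = -(-3.600)/2 = 1.8000.
The intermediate image is virtual, 3.600 cm to the left of lens 1, so d_o2 = L - d_i1 = 37 - (-3.600) = 40.600 cm.
Second lens: d_i2 = 1/(1/8.5 - 1/(40.600)) = 10.751 cm.
m_2 = -(10.751)/(40.600) = -0.2648.
Total m = m_1 x m_2 = (1.8000)(-0.2648) = -0.4766.

-0.48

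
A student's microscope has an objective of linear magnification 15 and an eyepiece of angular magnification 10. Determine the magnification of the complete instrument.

The overall magnification of a compound microscope is the product of the objective and eyepiece magnifications:
M = M_obj x M_eye = 15 x 10 = 150.

150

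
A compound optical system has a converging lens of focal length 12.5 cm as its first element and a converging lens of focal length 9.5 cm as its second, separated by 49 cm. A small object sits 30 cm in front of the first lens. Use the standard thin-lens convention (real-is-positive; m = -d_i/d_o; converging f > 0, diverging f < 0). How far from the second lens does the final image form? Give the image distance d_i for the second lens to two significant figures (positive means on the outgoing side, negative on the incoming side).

14 cm

Applying the thin-lens equation to the first lens, 1/12.5 = 1/30 + 1/d_i1, which gives d_i1 = 21.429 cm.
The intermediate image is 21.429 cm to the right of lens 1, so d_o2 = L - d_i1 = 49 - 21.429 = 27.571 cm.
Applying the thin-lens equation again with f_2 = 9.5 cm and d_o2 = 27.571 cm gives d_i2 = 14.494 cm.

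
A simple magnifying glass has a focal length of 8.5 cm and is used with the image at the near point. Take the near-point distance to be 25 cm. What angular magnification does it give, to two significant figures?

3.9

M = 1 + D/f = 1 + 25/8.5 = 3.941.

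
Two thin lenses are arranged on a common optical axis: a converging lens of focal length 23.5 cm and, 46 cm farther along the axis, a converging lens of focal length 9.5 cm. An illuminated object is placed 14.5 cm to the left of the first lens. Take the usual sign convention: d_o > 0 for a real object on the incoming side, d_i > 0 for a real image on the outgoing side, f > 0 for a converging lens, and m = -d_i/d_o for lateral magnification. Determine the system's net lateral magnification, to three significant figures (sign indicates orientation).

First lens: d_i1 = 1/(1/23.5 - 1/14.5) = -37.861 cm.
m_1 = -(-37.861)/14.5 = 2.6111.
The intermediate image is virtual, 37.861 cm to the left of lens 1, so d_o2 = L - d_i1 = 46 - (-37.861) = 83.861 cm.
Second lens: d_i2 = 1/(1/9.5 - 1/(83.861)) = 10.714 cm.
m_2 = -(10.714)/(83.861) = -0.1278.
Total m = m_1 x m_2 = (2.6111)(-0.1278) = -0.3336.

-0.334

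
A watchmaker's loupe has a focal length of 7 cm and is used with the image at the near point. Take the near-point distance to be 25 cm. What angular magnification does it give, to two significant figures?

M = 1 + D/f = 1 + 25/7 = 4.571.

4.6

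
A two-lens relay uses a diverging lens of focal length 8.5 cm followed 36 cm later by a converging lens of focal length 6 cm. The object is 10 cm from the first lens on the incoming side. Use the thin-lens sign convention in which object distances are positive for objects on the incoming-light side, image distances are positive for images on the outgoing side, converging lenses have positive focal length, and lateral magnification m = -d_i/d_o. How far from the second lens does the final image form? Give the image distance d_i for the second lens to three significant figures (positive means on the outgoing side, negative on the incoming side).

7.04 cm

Applying the thin-lens equation to the first lens, 1/(-8.5) = 1/10 + 1/d_i1, which gives d_i1 = -4.595 cm.
The intermediate image is virtual, 4.595 cm to the left of lens 1, so d_o2 = L - d_i1 = 36 - (-4.595) = 40.595 cm.
Applying the thin-lens equation again with f_2 = 6 cm and d_o2 = 40.595 cm gives d_i2 = 7.041 cm.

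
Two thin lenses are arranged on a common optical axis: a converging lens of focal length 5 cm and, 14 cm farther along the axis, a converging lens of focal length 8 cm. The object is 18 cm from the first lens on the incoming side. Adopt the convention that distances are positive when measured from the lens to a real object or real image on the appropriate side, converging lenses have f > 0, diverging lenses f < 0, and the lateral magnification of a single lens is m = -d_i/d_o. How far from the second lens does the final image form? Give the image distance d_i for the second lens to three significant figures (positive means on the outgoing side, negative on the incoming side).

-61.3 cm

Lens 1: 1/d_i1 = 1/f_1 - 1/d_o1 = 1/5 - 1/18 = 0.14444 cm^-1, so d_i1 = 6.923 cm.
The intermediate image is 6.923 cm to the right of lens 1, so d_o2 = L - d_i1 = 14 - 6.923 = 7.077 cm.
Lens 2: 1/d_i2 = 1/f_2 - 1/d_o2 = 1/8 - 1/(7.077) = -0.01630 cm^-1, so d_i2 = -61.333 cm.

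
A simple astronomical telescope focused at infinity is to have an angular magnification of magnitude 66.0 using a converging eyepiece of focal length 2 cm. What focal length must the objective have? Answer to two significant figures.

130 cm

|M| = f_obj/|f_eye|, so f_obj = |M| x |f_eye| = 66.0 x 2 = 132.000 cm.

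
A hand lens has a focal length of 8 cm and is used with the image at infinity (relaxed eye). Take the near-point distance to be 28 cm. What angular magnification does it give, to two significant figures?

3.5

M = D/f = 28/8 = 3.500.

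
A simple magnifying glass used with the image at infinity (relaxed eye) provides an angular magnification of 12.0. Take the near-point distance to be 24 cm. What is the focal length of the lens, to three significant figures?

For the image at infinity, M = D/f.
f = D/M = 24/12.0 = 2.000 cm.

2.00 cm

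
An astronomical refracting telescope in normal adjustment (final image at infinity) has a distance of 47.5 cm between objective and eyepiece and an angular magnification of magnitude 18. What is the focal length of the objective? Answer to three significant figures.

In normal adjustment the tube length equals f_obj + f_eye and |M| = f_obj/f_eye.
So f_obj = 18 f_eye and 18 f_eye + f_eye = 47.5 cm, giving f_eye = 47.5/19 = 2.500 cm and f_obj = 45.000 cm.

45.0 cm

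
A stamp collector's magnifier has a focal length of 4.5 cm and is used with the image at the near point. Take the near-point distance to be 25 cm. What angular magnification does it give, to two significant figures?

6.6

M = 1 + D/f = 1 + 25/4.5 = 6.556.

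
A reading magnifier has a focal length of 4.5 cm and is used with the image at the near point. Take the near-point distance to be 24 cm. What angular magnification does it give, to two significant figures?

M = 1 + D/f = 1 + 24/4.5 = 6.333.

6.3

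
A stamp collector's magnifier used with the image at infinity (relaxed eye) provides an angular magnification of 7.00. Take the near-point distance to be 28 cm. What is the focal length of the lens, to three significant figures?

For the image at infinity, M = D/f.
f = D/M = 28/7.0 = 4.000 cm.

4.00 cm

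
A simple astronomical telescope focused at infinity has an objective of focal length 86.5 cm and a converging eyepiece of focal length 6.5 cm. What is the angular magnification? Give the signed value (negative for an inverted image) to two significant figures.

-13

M = -f_obj/f_eye = -86.5/(6.5) = -13.308.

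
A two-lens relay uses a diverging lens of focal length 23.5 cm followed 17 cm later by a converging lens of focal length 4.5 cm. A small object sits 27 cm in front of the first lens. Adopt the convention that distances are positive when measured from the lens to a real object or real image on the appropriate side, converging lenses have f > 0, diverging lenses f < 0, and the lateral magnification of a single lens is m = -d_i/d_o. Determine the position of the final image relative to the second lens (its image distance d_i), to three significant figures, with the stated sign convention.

5.31 cm

Applying the thin-lens equation to the first lens, 1/(-23.5) = 1/27 + 1/d_i1, which gives d_i1 = -12.564 cm.
With d_i1 < 0 the first image is virtual and lies on the object side; the object distance for lens 2 is d_o2 = 17 - (-12.564) = 29.564 cm.
Applying the thin-lens equation again with f_2 = 4.5 cm and d_o2 = 29.564 cm gives d_i2 = 5.308 cm.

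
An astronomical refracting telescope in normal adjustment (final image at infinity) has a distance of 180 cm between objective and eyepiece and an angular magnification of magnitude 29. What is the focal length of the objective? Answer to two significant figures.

In normal adjustment the tube length equals f_obj + f_eye and |M| = f_obj/f_eye.
So f_obj = 29 f_eye and 29 f_eye + f_eye = 180 cm, giving f_eye = 180/30 = 6.000 cm and f_obj = 174.000 cm.

170 cm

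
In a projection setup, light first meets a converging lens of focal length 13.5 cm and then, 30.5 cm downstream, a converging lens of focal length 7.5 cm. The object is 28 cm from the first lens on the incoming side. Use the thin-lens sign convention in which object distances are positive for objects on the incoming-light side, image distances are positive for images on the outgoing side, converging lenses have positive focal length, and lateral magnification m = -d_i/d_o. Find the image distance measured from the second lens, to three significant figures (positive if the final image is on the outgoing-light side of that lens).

-10.8 cm

Applying the thin-lens equation to the first lens, 1/13.5 = 1/28 + 1/d_i1, which gives d_i1 = 26.069 cm.
The intermediate image is 26.069 cm to the right of lens 1, so d_o2 = L - d_i1 = 30.5 - 26.069 = 4.431 cm.
Applying the thin-lens equation again with f_2 = 7.5 cm and d_o2 = 4.431 cm gives d_i2 = -10.829 cm.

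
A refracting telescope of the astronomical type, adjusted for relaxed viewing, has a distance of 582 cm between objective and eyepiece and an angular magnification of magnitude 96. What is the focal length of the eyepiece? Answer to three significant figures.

6.00 cm

In normal adjustment the tube length equals f_obj + f_eye and |M| = f_obj/f_eye.
So f_obj = 96 f_eye and 96 f_eye + f_eye = 582 cm, giving f_eye = 582/97 = 6.000 cm and f_obj = 576.000 cm.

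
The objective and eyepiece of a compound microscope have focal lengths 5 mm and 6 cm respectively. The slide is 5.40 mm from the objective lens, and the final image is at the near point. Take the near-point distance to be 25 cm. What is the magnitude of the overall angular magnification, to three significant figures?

64.6

Convert to cm: f_obj = 5 mm = 0.5 cm; d_o = 5.40 mm = 0.54 cm.
Objective: 1/d_i = 1/f_obj - 1/d_o = 1/0.5 - 1/0.54 = 0.14815 cm^-1, so d_i = 6.750 cm.
m_obj = -d_i/d_o = -6.750/0.54 = -12.500.
Eyepiece angular magnification (image at near point): M_eye = 1 + D/f_e = 1 + 25/6 = 5.167.
Overall M = m_obj x M_eye = (-12.500)(5.167) = -64.58.
|M| = 64.58.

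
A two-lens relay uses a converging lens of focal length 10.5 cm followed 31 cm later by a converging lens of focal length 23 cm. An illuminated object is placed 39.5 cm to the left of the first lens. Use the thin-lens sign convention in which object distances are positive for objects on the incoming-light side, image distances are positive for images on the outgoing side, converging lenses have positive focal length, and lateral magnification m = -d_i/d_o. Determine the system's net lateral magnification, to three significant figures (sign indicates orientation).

-1.32

Applying the thin-lens equation to the first lens, 1/10.5 = 1/39.5 + 1/d_i1, which gives d_i1 = 14.302 cm.
Its lateral magnification is m_1 = -d_i1/d_o1 = -(14.302)/39.5 = -0.3621.
That image sits 16.698 cm in front of the second lens, so d_o2 = 16.698 cm.
Applying the thin-lens equation again with f_2 = 23 cm and d_o2 = 16.698 cm gives d_i2 = -60.945 cm.
m_2 = -(-60.945)/(16.698) = 3.6498.
Total m = m_1 x m_2 = (-0.3621)(3.6498) = -1.3215.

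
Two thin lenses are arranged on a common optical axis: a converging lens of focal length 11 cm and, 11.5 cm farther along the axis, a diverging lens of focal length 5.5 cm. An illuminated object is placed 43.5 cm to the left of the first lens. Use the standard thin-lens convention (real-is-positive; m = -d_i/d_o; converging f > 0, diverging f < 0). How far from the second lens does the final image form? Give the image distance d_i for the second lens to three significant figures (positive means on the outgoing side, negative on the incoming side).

7.79 cm

First lens: d_i1 = 1/(1/11 - 1/43.5) = 14.723 cm.
Since 14.723 cm > 11.5 cm, the first image lies past the second lens and serves as a virtual object: d_o2 = L - d_i1 = -3.223 cm.
Second lens: d_i2 = 1/(1/(-5.5) - 1/(-3.223)) = 7.785 cm.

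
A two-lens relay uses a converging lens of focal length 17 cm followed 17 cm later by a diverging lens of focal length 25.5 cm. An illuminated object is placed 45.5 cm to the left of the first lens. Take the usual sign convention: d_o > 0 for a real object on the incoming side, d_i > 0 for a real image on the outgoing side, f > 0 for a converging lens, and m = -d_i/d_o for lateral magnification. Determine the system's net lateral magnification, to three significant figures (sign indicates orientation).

-0.990

First lens: d_i1 = 1/(1/17 - 1/45.5) = 27.140 cm.
m_1 = -(27.140)/45.5 = -0.5965.
Since 27.140 cm > 17 cm, the first image lies past the second lens and serves as a virtual object: d_o2 = L - d_i1 = -10.140 cm.
Second lens: d_i2 = 1/(1/(-25.5) - 1/(-10.140)) = 16.835 cm.
m_2 = -(16.835)/(-10.140) = 1.6602.
The system's lateral magnification is m_1 m_2 = (-0.5965)(1.6602) = -0.9903.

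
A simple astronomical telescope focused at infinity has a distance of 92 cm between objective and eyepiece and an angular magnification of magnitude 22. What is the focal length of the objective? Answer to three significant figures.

In normal adjustment the tube length equals f_obj + f_eye and |M| = f_obj/f_eye.
So f_obj = 22 f_eye and 22 f_eye + f_eye = 92 cm, giving f_eye = 92/23 = 4.000 cm and f_obj = 88.000 cm.

88.0 cm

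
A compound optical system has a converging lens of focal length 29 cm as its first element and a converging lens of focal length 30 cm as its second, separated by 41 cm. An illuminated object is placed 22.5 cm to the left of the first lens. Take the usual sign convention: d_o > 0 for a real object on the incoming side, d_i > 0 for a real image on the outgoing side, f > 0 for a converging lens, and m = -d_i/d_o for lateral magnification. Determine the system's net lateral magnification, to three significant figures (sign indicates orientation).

Applying the thin-lens equation to the first lens, 1/29 = 1/22.5 + 1/d_i1, which gives d_i1 = -100.385 cm.
Its lateral magnification is m_1 = -d_i1/d_o1 = -(-100.385)/22.5 = 4.4615.
The intermediate image is virtual, 100.385 cm to the left of lens 1, so d_o2 = L - d_i1 = 41 - (-100.385) = 141.385 cm.
Applying the thin-lens equation again with f_2 = 30 cm and d_o2 = 141.385 cm gives d_i2 = 38.080 cm.
m_2 = -(38.080)/(141.385) = -0.2693.
Overall magnification: m = m_1 m_2 = -1.2017.

-1.20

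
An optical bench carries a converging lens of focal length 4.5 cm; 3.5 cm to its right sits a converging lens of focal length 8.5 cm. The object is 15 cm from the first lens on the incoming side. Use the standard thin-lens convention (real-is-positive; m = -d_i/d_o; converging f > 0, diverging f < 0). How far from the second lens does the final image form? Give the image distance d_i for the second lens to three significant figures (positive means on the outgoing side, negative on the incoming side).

Applying the thin-lens equation to the first lens, 1/4.5 = 1/15 + 1/d_i1, which gives d_i1 = 6.429 cm.
Since 6.429 cm > 3.5 cm, the first image lies past the second lens and serves as a virtual object: d_o2 = L - d_i1 = -2.929 cm.
Applying the thin-lens equation again with f_2 = 8.5 cm and d_o2 = -2.929 cm gives d_i2 = 2.178 cm.

2.18 cm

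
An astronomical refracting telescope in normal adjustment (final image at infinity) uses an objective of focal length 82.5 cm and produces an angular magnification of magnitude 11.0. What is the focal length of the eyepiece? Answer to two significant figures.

7.5 cm

|M| = f_obj/f_eye, so f_eye = f_obj/|M| = 82.5/11.0 = 7.500 cm.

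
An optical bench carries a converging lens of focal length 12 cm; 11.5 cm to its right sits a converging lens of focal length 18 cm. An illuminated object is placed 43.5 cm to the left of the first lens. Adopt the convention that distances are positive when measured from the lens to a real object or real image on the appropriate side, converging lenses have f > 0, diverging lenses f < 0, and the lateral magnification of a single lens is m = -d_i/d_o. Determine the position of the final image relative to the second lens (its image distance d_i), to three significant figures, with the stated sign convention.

3.96 cm

Lens 1: 1/d_i1 = 1/f_1 - 1/d_o1 = 1/12 - 1/43.5 = 0.06034 cm^-1, so d_i1 = 16.571 cm.
This image would form 16.571 cm past lens 1, i.e. 5.071 cm beyond lens 2, so it is a virtual object for lens 2: d_o2 = 11.5 - 16.571 = -5.071 cm.
Lens 2: 1/d_i2 = 1/f_2 - 1/d_o2 = 1/18 - 1/(-5.071) = 0.25274 cm^-1, so d_i2 = 3.957 cm.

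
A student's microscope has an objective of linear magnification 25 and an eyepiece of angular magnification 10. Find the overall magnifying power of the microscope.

250

The overall magnification of a compound microscope is the product of the objective and eyepiece magnifications:
M = M_obj x M_eye = 25 x 10 = 250.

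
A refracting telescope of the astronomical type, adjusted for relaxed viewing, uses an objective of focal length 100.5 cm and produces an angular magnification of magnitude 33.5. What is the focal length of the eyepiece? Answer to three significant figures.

|M| = f_obj/f_eye, so f_eye = f_obj/|M| = 100.5/33.5 = 3.000 cm.

3.00 cm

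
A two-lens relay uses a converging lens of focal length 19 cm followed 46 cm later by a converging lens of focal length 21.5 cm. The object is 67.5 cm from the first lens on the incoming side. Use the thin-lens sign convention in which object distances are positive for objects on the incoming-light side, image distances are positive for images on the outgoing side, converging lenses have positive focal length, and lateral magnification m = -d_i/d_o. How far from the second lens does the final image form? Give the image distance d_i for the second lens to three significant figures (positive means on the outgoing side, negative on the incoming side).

-216 cm

First lens: d_i1 = 1/(1/19 - 1/67.5) = 26.443 cm.
That image sits 19.557 cm in front of the second lens, so d_o2 = 19.557 cm.
Second lens: d_i2 = 1/(1/21.5 - 1/(19.557)) = -216.369 cm.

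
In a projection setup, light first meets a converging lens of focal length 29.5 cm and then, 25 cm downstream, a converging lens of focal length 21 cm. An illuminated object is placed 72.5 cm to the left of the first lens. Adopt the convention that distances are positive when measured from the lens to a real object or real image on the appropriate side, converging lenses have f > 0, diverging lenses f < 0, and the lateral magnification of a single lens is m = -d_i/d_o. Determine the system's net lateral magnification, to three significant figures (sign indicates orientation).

-0.315

Applying the thin-lens equation to the first lens, 1/29.5 = 1/72.5 + 1/d_i1, which gives d_i1 = 49.738 cm.
Its lateral magnification is m_1 = -d_i1/d_o1 = -(49.738)/72.5 = -0.6860.
Since 49.738 cm > 25 cm, the first image lies past the second lens and serves as a virtual object: d_o2 = L - d_i1 = -24.738 cm.
Applying the thin-lens equation again with f_2 = 21 cm and d_o2 = -24.738 cm gives d_i2 = 11.358 cm.
m_2 = -(11.358)/(-24.738) = 0.4591.
Total m = m_1 x m_2 = (-0.6860)(0.4591) = -0.3150.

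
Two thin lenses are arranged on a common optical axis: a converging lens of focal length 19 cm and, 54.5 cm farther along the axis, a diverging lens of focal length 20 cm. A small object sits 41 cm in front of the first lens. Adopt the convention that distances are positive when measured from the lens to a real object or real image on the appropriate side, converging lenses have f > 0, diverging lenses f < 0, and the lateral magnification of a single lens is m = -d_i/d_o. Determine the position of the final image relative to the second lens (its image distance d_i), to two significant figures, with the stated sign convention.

Applying the thin-lens equation to the first lens, 1/19 = 1/41 + 1/d_i1, which gives d_i1 = 35.409 cm.
The intermediate image is 35.409 cm to the right of lens 1, so d_o2 = L - d_i1 = 54.5 - 35.409 = 19.091 cm.
Applying the thin-lens equation again with f_2 = -20 cm and d_o2 = 19.091 cm gives d_i2 = -9.767 cm.

-9.8 cm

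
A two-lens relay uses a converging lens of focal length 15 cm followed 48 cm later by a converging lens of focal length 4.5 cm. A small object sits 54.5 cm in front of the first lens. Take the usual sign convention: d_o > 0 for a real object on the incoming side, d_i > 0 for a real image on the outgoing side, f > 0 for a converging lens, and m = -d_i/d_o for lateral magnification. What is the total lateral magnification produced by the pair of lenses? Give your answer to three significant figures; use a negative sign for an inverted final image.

Lens 1: 1/d_i1 = 1/f_1 - 1/d_o1 = 1/15 - 1/54.5 = 0.04832 cm^-1, so d_i1 = 20.696 cm.
m_1 = -(20.696)/54.5 = -0.3797.
Object distance for lens 2: d_o2 = 48 - 20.696 = 27.304 cm.
Lens 2: 1/d_i2 = 1/f_2 - 1/d_o2 = 1/4.5 - 1/(27.304) = 0.18560 cm^-1, so d_i2 = 5.388 cm.
m_2 = -(5.388)/(27.304) = -0.1973.
The system's lateral magnification is m_1 m_2 = (-0.3797)(-0.1973) = 0.0749.

0.0749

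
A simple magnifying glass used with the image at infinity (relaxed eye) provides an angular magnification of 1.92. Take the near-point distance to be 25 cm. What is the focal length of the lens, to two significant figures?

13 cm

For the image at infinity, M = D/f.
f = D/M = 25/1.92 = 13.021 cm.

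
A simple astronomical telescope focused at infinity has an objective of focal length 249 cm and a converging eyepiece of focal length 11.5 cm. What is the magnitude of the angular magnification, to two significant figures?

22

|M| = f_obj/|f_eye| = 249/11.5 = 21.652.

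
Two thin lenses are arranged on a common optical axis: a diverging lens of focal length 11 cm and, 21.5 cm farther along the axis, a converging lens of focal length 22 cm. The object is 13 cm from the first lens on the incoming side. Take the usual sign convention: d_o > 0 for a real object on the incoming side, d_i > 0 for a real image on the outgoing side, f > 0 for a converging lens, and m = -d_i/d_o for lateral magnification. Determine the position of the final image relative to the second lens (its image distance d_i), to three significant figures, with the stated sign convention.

Applying the thin-lens equation to the first lens, 1/(-11) = 1/13 + 1/d_i1, which gives d_i1 = -5.958 cm.
With d_i1 < 0 the first image is virtual and lies on the object side; the object distance for lens 2 is d_o2 = 21.5 - (-5.958) = 27.458 cm.
Applying the thin-lens equation again with f_2 = 22 cm and d_o2 = 27.458 cm gives d_i2 = 110.672 cm.

111 cm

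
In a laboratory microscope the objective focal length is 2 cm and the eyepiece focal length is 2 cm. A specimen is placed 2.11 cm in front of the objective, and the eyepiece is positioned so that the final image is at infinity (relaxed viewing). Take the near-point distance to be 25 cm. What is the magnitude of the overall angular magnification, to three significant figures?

227

Objective: 1/d_i = 1/f_obj - 1/d_o = 1/2 - 1/2.11 = 0.02607 cm^-1, so d_i = 38.364 cm.
m_obj = -d_i/d_o = -38.364/2.11 = -18.182.
Eyepiece angular magnification (image at infinity): M_eye = D/f_e = 25/2 = 12.500.
Overall M = m_obj x M_eye = (-18.182)(12.500) = -227.27.
|M| = 227.27.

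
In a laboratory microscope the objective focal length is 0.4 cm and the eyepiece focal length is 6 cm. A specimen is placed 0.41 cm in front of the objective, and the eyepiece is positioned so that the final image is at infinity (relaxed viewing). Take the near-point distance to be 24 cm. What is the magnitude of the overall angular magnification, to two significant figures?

Objective: 1/d_i = 1/f_obj - 1/d_o = 1/0.4 - 1/0.41 = 0.06098 cm^-1, so d_i = 16.400 cm.
m_obj = -d_i/d_o = -16.400/0.41 = -40.000.
Eyepiece angular magnification (image at infinity): M_eye = D/f_e = 24/6 = 4.000.
Overall M = m_obj x M_eye = (-40.000)(4.000) = -160.00.
|M| = 160.00.

160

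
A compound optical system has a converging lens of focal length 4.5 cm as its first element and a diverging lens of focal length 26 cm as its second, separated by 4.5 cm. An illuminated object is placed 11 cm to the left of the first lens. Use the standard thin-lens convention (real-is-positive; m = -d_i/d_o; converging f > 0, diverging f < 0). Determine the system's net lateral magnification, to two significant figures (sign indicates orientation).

-0.79

First lens: d_i1 = 1/(1/4.5 - 1/11) = 7.615 cm.
m_1 = -(7.615)/11 = -0.6923.
Since 7.615 cm > 4.5 cm, the first image lies past the second lens and serves as a virtual object: d_o2 = L - d_i1 = -3.115 cm.
Second lens: d_i2 = 1/(1/(-26) - 1/(-3.115)) = 3.539 cm.
m_2 = -(3.539)/(-3.115) = 1.1361.
Overall magnification: m = m_1 m_2 = -0.7866.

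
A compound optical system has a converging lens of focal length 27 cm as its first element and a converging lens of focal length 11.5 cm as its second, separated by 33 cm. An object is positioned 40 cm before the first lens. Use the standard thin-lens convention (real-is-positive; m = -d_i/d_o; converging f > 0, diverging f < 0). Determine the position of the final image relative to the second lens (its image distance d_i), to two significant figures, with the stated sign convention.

9.4 cm

Applying the thin-lens equation to the first lens, 1/27 = 1/40 + 1/d_i1, which gives d_i1 = 83.077 cm.
Since 83.077 cm > 33 cm, the first image lies past the second lens and serves as a virtual object: d_o2 = L - d_i1 = -50.077 cm.
Applying the thin-lens equation again with f_2 = 11.5 cm and d_o2 = -50.077 cm gives d_i2 = 9.352 cm.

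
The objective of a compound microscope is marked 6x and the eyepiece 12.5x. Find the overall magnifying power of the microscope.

The overall magnification of a compound microscope is the product of the objective and eyepiece magnifications:
M = M_obj x M_eye = 6 x 12.5 = 75.

75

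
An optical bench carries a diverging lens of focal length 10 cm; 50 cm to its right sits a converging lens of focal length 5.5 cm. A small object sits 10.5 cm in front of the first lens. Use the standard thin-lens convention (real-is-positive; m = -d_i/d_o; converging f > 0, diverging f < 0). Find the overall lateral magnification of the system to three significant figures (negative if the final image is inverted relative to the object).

-0.0541

First lens: d_i1 = 1/(1/(-10) - 1/10.5) = -5.122 cm.
m_1 = -(-5.122)/10.5 = 0.4878.
The intermediate image is virtual, 5.122 cm to the left of lens 1, so d_o2 = L - d_i1 = 50 - (-5.122) = 55.122 cm.
Second lens: d_i2 = 1/(1/5.5 - 1/(55.122)) = 6.110 cm.
m_2 = -(6.110)/(55.122) = -0.1108.
Overall magnification: m = m_1 m_2 = -0.0541.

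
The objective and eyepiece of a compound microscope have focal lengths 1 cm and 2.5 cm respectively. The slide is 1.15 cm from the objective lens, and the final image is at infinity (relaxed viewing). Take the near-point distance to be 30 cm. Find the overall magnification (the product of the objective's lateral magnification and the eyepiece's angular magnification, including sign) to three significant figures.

Objective: 1/d_i = 1/f_obj - 1/d_o = 1/1 - 1/1.15 = 0.13043 cm^-1, so d_i = 7.667 cm.
m_obj = -d_i/d_o = -7.667/1.15 = -6.667.
Eyepiece angular magnification (image at infinity): M_eye = D/f_e = 30/2.5 = 12.000.
Overall M = m_obj x M_eye = (-6.667)(12.000) = -80.00.

-80.0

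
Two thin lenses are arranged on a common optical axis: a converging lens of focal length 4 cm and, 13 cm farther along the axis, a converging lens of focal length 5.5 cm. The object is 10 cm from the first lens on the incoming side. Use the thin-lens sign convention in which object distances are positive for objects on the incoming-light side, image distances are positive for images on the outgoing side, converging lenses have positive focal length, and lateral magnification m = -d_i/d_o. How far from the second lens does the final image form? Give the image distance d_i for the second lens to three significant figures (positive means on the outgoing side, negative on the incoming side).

Lens 1: 1/d_i1 = 1/f_1 - 1/d_o1 = 1/4 - 1/10 = 0.15000 cm^-1, so d_i1 = 6.667 cm.
The intermediate image is 6.667 cm to the right of lens 1, so d_o2 = L - d_i1 = 13 - 6.667 = 6.333 cm.
Lens 2: 1/d_i2 = 1/f_2 - 1/d_o2 = 1/5.5 - 1/(6.333) = 0.02392 cm^-1, so d_i2 = 41.800 cm.

41.8 cm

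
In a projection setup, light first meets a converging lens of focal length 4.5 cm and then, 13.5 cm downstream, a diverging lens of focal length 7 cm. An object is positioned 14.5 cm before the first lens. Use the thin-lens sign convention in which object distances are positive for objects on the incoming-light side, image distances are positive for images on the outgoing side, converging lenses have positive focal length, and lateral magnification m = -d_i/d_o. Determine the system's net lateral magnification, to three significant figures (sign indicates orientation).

First lens: d_i1 = 1/(1/4.5 - 1/14.5) = 6.525 cm.
m_1 = -(6.525)/14.5 = -0.4500.
That image sits 6.975 cm in front of the second lens, so d_o2 = 6.975 cm.
Second lens: d_i2 = 1/(1/(-7) - 1/(6.975)) = -3.494 cm.
m_2 = -(-3.494)/(6.975) = 0.5009.
The system's lateral magnification is m_1 m_2 = (-0.4500)(0.5009) = -0.2254.

-0.225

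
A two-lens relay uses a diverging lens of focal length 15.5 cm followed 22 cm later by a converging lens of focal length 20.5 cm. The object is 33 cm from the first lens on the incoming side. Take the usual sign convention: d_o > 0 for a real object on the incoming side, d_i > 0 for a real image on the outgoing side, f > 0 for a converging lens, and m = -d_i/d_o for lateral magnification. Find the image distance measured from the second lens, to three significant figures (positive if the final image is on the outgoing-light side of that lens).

Applying the thin-lens equation to the first lens, 1/(-15.5) = 1/33 + 1/d_i1, which gives d_i1 = -10.546 cm.
The intermediate image is virtual, 10.546 cm to the left of lens 1, so d_o2 = L - d_i1 = 22 - (-10.546) = 32.546 cm.
Applying the thin-lens equation again with f_2 = 20.5 cm and d_o2 = 32.546 cm gives d_i2 = 55.386 cm.

55.4 cm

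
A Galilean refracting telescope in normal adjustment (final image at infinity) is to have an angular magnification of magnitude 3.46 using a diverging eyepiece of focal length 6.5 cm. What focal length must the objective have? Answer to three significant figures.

22.5 cm

|M| = f_obj/|f_eye|, so f_obj = |M| x |f_eye| = 3.46 x 6.5 = 22.490 cm.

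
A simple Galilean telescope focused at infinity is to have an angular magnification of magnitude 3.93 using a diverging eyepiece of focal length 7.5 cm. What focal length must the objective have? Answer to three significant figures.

|M| = f_obj/|f_eye|, so f_obj = |M| x |f_eye| = 3.93 x 7.5 = 29.475 cm.

29.5 cm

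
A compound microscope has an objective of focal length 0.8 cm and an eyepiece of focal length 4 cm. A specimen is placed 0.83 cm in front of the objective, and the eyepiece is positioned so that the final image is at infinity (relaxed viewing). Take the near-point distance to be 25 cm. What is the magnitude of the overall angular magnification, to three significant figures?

Objective: 1/d_i = 1/f_obj - 1/d_o = 1/0.8 - 1/0.83 = 0.04518 cm^-1, so d_i = 22.133 cm.
m_obj = -d_i/d_o = -22.133/0.83 = -26.667.
Eyepiece angular magnification (image at infinity): M_eye = D/f_e = 25/4 = 6.250.
Overall M = m_obj x M_eye = (-26.667)(6.250) = -166.67.
|M| = 166.67.

167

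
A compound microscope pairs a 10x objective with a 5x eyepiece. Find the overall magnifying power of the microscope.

50

The overall magnification of a compound microscope is the product of the objective and eyepiece magnifications:
M = M_obj x M_eye = 10 x 5 = 50.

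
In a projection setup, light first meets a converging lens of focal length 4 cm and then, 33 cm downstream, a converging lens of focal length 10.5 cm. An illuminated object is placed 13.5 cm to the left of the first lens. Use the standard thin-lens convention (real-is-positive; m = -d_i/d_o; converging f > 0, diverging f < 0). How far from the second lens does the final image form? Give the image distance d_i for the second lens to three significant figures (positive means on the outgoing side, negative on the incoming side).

17.1 cm

Lens 1: 1/d_i1 = 1/f_1 - 1/d_o1 = 1/4 - 1/13.5 = 0.17593 cm^-1, so d_i1 = 5.684 cm.
That image sits 27.316 cm in front of the second lens, so d_o2 = 27.316 cm.
Lens 2: 1/d_i2 = 1/f_2 - 1/d_o2 = 1/10.5 - 1/(27.316) = 0.05863 cm^-1, so d_i2 = 17.056 cm.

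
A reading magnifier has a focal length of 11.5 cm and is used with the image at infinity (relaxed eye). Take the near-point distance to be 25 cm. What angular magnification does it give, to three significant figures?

2.17

M = D/f = 25/11.5 = 2.174.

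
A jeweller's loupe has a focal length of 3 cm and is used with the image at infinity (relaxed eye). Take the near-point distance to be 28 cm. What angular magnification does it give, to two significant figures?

9.3

M = D/f = 28/3 = 9.333.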